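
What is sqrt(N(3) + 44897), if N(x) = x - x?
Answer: sqrt(44897) ≈ 211.89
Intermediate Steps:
N(x) = 0
sqrt(N(3) + 44897) = sqrt(0 + 44897) = sqrt(44897)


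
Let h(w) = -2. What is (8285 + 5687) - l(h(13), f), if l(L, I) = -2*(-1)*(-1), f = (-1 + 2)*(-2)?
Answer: 13974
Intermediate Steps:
f = -2 (f = 1*(-2) = -2)
l(L, I) = -2 (l(L, I) = 2*(-1) = -2)
(8285 + 5687) - l(h(13), f) = (8285 + 5687) - 1*(-2) = 13972 + 2 = 13974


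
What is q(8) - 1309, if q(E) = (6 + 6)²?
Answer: -1165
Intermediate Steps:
q(E) = 144 (q(E) = 12² = 144)
q(8) - 1309 = 144 - 1309 = -1165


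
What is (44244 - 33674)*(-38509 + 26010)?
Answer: -132114430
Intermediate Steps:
(44244 - 33674)*(-38509 + 26010) = 10570*(-12499) = -132114430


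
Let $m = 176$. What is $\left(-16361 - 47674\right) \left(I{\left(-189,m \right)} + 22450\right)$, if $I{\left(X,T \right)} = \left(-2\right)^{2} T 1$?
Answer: $-1482666390$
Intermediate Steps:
$I{\left(X,T \right)} = 4 T$ ($I{\left(X,T \right)} = 4 T 1 = 4 T$)
$\left(-16361 - 47674\right) \left(I{\left(-189,m \right)} + 22450\right) = \left(-16361 - 47674\right) \left(4 \cdot 176 + 22450\right) = - 64035 \left(704 + 22450\right) = \left(-64035\right) 23154 = -1482666390$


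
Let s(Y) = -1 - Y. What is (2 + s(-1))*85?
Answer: 170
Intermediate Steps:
(2 + s(-1))*85 = (2 + (-1 - 1*(-1)))*85 = (2 + (-1 + 1))*85 = (2 + 0)*85 = 2*85 = 170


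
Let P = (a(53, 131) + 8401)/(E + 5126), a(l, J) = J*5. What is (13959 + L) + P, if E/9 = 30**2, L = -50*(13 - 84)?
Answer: 115791545/6613 ≈ 17510.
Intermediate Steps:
a(l, J) = 5*J
L = 3550 (L = -50*(-71) = 3550)
E = 8100 (E = 9*30**2 = 9*900 = 8100)
P = 4528/6613 (P = (5*131 + 8401)/(8100 + 5126) = (655 + 8401)/13226 = 9056*(1/13226) = 4528/6613 ≈ 0.68471)
(13959 + L) + P = (13959 + 3550) + 4528/6613 = 17509 + 4528/6613 = 115791545/6613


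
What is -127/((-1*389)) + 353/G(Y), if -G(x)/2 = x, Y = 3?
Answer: -136555/2334 ≈ -58.507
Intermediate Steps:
G(x) = -2*x
-127/((-1*389)) + 353/G(Y) = -127/((-1*389)) + 353/((-2*3)) = -127/(-389) + 353/(-6) = -127*(-1/389) + 353*(-⅙) = 127/389 - 353/6 = -136555/2334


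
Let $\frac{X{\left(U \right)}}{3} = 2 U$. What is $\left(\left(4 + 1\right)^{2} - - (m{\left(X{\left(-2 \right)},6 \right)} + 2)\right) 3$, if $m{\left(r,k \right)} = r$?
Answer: $45$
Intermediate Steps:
$X{\left(U \right)} = 6 U$ ($X{\left(U \right)} = 3 \cdot 2 U = 6 U$)
$\left(\left(4 + 1\right)^{2} - - (m{\left(X{\left(-2 \right)},6 \right)} + 2)\right) 3 = \left(\left(4 + 1\right)^{2} - - (6 \left(-2\right) + 2)\right) 3 = \left(5^{2} - - (-12 + 2)\right) 3 = \left(25 - \left(-1\right) \left(-10\right)\right) 3 = \left(25 - 10\right) 3 = 15 \cdot 3 = 45$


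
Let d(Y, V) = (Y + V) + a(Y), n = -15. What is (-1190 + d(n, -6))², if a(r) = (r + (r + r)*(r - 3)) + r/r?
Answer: 469225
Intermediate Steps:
a(r) = 1 + r + 2*r*(-3 + r) (a(r) = (r + (2*r)*(-3 + r)) + 1 = (r + 2*r*(-3 + r)) + 1 = 1 + r + 2*r*(-3 + r))
d(Y, V) = 1 + V - 4*Y + 2*Y² (d(Y, V) = (Y + V) + (1 - 5*Y + 2*Y²) = (V + Y) + (1 - 5*Y + 2*Y²) = 1 + V - 4*Y + 2*Y²)
(-1190 + d(n, -6))² = (-1190 + (1 - 6 - 4*(-15) + 2*(-15)²))² = (-1190 + (1 - 6 + 60 + 2*225))² = (-1190 + (1 - 6 + 60 + 450))² = (-1190 + 505)² = (-685)² = 469225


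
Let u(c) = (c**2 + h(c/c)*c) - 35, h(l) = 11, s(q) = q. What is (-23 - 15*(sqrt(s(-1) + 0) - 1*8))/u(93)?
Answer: 97/9637 - 15*I/9637 ≈ 0.010065 - 0.0015565*I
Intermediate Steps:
u(c) = -35 + c**2 + 11*c (u(c) = (c**2 + 11*c) - 35 = -35 + c**2 + 11*c)
(-23 - 15*(sqrt(s(-1) + 0) - 1*8))/u(93) = (-23 - 15*(sqrt(-1 + 0) - 1*8))/(-35 + 93**2 + 11*93) = (-23 - 15*(sqrt(-1) - 8))/(-35 + 8649 + 1023) = (-23 - 15*(I - 8))/9637 = (-23 - 15*(-8 + I))*(1/9637) = (-23 + (120 - 15*I))*(1/9637) = (97 - 15*I)*(1/9637) = 97/9637 - 15*I/9637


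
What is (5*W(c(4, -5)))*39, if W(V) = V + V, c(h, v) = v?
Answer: -1950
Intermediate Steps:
W(V) = 2*V
(5*W(c(4, -5)))*39 = (5*(2*(-5)))*39 = (5*(-10))*39 = -50*39 = -1950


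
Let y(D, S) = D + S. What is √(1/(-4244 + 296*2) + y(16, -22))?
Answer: I*√20006569/1826 ≈ 2.4495*I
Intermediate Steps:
√(1/(-4244 + 296*2) + y(16, -22)) = √(1/(-4244 + 296*2) + (16 - 22)) = √(1/(-4244 + 592) - 6) = √(1/(-3652) - 6) = √(-1/3652 - 6) = √(-21913/3652) = I*√20006569/1826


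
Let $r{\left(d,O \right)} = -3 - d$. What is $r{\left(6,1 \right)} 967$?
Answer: $-8703$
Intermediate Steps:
$r{\left(6,1 \right)} 967 = \left(-3 - 6\right) 967 = \left(-9\right) 967 = -8703$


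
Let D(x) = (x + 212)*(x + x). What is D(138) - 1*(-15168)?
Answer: 111768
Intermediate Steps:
D(x) = 2*x*(212 + x) (D(x) = (212 + x)*(2*x) = 2*x*(212 + x))
D(138) - 1*(-15168) = 2*138*(212 + 138) - 1*(-15168) = 2*138*350 + 15168 = 96600 + 15168 = 111768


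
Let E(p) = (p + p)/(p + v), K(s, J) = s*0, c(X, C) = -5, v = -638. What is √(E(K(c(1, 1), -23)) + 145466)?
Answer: √145466 ≈ 381.40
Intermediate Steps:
K(s, J) = 0
E(p) = 2*p/(-638 + p) (E(p) = (p + p)/(p - 638) = (2*p)/(-638 + p) = 2*p/(-638 + p))
√(E(K(c(1, 1), -23)) + 145466) = √(2*0/(-638 + 0) + 145466) = √(2*0/(-638) + 145466) = √(2*0*(-1/638) + 145466) = √(0 + 145466) = √145466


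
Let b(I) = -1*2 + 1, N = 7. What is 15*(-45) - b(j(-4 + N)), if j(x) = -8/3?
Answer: -674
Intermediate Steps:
j(x) = -8/3 (j(x) = -8*1/3 = -8/3)
b(I) = -1 (b(I) = -2 + 1 = -1)
15*(-45) - b(j(-4 + N)) = 15*(-45) - 1*(-1) = -675 + 1 = -674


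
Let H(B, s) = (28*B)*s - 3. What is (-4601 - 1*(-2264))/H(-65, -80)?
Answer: -123/7663 ≈ -0.016051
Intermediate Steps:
H(B, s) = -3 + 28*B*s (H(B, s) = 28*B*s - 3 = -3 + 28*B*s)
(-4601 - 1*(-2264))/H(-65, -80) = (-4601 - 1*(-2264))/(-3 + 28*(-65)*(-80)) = (-4601 + 2264)/(-3 + 145600) = -2337/145597 = -2337*1/145597 = -123/7663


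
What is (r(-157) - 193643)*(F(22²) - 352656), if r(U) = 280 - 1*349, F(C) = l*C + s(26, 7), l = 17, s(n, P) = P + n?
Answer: 66713444240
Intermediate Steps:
F(C) = 33 + 17*C (F(C) = 17*C + (7 + 26) = 17*C + 33 = 33 + 17*C)
r(U) = -69 (r(U) = 280 - 349 = -69)
(r(-157) - 193643)*(F(22²) - 352656) = (-69 - 193643)*((33 + 17*22²) - 352656) = -193712*((33 + 17*484) - 352656) = -193712*((33 + 8228) - 352656) = -193712*(8261 - 352656) = -193712*(-344395) = 66713444240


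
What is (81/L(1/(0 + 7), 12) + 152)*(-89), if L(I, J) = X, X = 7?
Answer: -101905/7 ≈ -14558.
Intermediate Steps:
L(I, J) = 7
(81/L(1/(0 + 7), 12) + 152)*(-89) = (81/7 + 152)*(-89) = (1145/7)*(-89) = -101905/7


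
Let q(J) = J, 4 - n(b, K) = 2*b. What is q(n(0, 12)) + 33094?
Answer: 33098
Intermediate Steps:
n(b, K) = 4 - 2*b
q(n(0, 12)) + 33094 = (4 - 2*0) + 33094 = (4 + 0) + 33094 = 4 + 33094 = 33098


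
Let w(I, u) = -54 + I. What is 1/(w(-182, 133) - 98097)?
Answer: -1/98333 ≈ -1.0170e-5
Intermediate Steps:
1/(w(-182, 133) - 98097) = 1/((-54 - 182) - 98097) = 1/(-236 - 98097) = 1/(-98333) = -1/98333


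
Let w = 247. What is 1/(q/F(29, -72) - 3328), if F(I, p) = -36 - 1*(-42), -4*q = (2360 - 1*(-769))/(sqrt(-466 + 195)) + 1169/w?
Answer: -3961911267483/13186096650668126 - 572691483*I*sqrt(271)/13186096650668126 ≈ -0.00030046 - 7.1497e-7*I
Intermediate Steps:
q = -1169/988 + 3129*I*sqrt(271)/1084 (q = -((2360 - 1*(-769))/(sqrt(-466 + 195)) + 1169/247)/4 = -((2360 + 769)/(sqrt(-271)) + 1169*(1/247))/4 = -(3129/((I*sqrt(271))) + 1169/247)/4 = -(3129*(-I*sqrt(271)/271) + 1169/247)/4 = -(-3129*I*sqrt(271)/271 + 1169/247)/4 = -(1169/247 - 3129*I*sqrt(271)/271)/4 = -1169/988 + 3129*I*sqrt(271)/1084 ≈ -1.1832 + 47.518*I)
F(I, p) = 6 (F(I, p) = -36 + 42 = 6)
1/(q/F(29, -72) - 3328) = 1/((-1169/988 + 3129*I*sqrt(271)/1084)/6 - 3328) = 1/((-1169/988 + 3129*I*sqrt(271)/1084)*(1/6) - 3328) = 1/((-1169/5928 + 1043*I*sqrt(271)/2168) - 3328) = 1/(-19729553/5928 + 1043*I*sqrt(271)/2168)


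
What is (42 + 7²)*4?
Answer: 364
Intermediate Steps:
(42 + 7²)*4 = (42 + 49)*4 = 91*4 = 364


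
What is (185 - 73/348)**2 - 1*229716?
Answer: -23684136215/121104 ≈ -1.9557e+5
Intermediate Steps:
(185 - 73/348)**2 - 1*229716 = (185 - 73*1/348)**2 - 229716 = (185 - 73/348)**2 - 229716 = (64307/348)**2 - 229716 = 4135390249/121104 - 229716 = -23684136215/121104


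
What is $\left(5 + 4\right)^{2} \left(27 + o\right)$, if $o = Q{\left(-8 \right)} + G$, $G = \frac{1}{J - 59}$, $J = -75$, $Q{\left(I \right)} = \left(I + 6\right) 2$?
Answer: $\frac{249561}{134} \approx 1862.4$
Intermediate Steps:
$Q{\left(I \right)} = 12 + 2 I$ ($Q{\left(I \right)} = \left(6 + I\right) 2 = 12 + 2 I$)
$G = - \frac{1}{134}$ ($G = \frac{1}{-75 - 59} = \frac{1}{-134} = - \frac{1}{134} \approx -0.0074627$)
$o = - \frac{537}{134}$ ($o = \left(12 + 2 \left(-8\right)\right) - \frac{1}{134} = \left(12 - 16\right) - \frac{1}{134} = -4 - \frac{1}{134} = - \frac{537}{134} \approx -4.0075$)
$\left(5 + 4\right)^{2} \left(27 + o\right) = \left(5 + 4\right)^{2} \left(27 - \frac{537}{134}\right) = 9^{2} \cdot \frac{3081}{134} = 81 \cdot \frac{3081}{134} = \frac{249561}{134}$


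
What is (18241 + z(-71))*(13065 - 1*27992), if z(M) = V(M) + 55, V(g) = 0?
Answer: -273104392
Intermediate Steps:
z(M) = 55 (z(M) = 0 + 55 = 55)
(18241 + z(-71))*(13065 - 1*27992) = (18241 + 55)*(13065 - 1*27992) = 18296*(13065 - 27992) = 18296*(-14927) = -273104392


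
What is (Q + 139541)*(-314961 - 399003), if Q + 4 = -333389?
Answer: 138403349328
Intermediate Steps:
Q = -333393 (Q = -4 - 333389 = -333393)
(Q + 139541)*(-314961 - 399003) = (-333393 + 139541)*(-314961 - 399003) = -193852*(-713964) = 138403349328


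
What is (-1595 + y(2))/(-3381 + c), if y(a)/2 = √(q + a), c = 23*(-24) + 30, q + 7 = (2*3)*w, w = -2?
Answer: 1595/3903 - 2*I*√17/3903 ≈ 0.40866 - 0.0021128*I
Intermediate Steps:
q = -19 (q = -7 + (2*3)*(-2) = -7 + 6*(-2) = -7 - 12 = -19)
c = -522 (c = -552 + 30 = -522)
y(a) = 2*√(-19 + a)
(-1595 + y(2))/(-3381 + c) = (-1595 + 2*√(-19 + 2))/(-3381 - 522) = (-1595 + 2*√(-17))/(-3903) = (-1595 + 2*(I*√17))*(-1/3903) = (-1595 + 2*I*√17)*(-1/3903) = 1595/3903 - 2*I*√17/3903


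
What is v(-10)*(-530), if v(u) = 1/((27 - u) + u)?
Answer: -530/27 ≈ -19.630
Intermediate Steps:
v(u) = 1/27
v(-10)*(-530) = (1/27)*(-530) = -530/27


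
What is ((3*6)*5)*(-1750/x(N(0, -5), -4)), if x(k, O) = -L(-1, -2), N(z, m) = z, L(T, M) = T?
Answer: -157500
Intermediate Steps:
x(k, O) = 1 (x(k, O) = -1*(-1) = 1)
((3*6)*5)*(-1750/x(N(0, -5), -4)) = ((3*6)*5)*(-1750/1) = (18*5)*(-1750*1) = 90*(-1750) = -157500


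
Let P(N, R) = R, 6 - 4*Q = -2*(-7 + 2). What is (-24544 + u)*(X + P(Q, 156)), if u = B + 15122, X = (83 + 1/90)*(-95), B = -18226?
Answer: 213720576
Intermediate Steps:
Q = -1 (Q = 3/2 - (-1)*(-7 + 2)/2 = 3/2 - (-1)*(-5)/2 = 3/2 - ¼*10 = 3/2 - 5/2 = -1)
X = -141949/18 (X = (83 + 1/90)*(-95) = (7471/90)*(-95) = -141949/18 ≈ -7886.1)
u = -3104 (u = -18226 + 15122 = -3104)
(-24544 + u)*(X + P(Q, 156)) = (-24544 - 3104)*(-141949/18 + 156) = -27648*(-139141/18) = 213720576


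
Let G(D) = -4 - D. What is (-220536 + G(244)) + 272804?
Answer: 52020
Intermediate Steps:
(-220536 + G(244)) + 272804 = (-220536 + (-4 - 1*244)) + 272804 = (-220536 + (-4 - 244)) + 272804 = (-220536 - 248) + 272804 = -220784 + 272804 = 52020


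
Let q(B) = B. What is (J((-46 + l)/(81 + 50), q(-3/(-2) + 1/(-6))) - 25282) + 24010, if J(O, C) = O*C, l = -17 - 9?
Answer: -166728/131 ≈ -1272.7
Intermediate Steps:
l = -26
J(O, C) = C*O
(J((-46 + l)/(81 + 50), q(-3/(-2) + 1/(-6))) - 25282) + 24010 = ((-3/(-2) + 1/(-6))*((-46 - 26)/(81 + 50)) - 25282) + 24010 = ((-3*(-½) + 1*(-⅙))*(-72/131) - 25282) + 24010 = ((3/2 - ⅙)*(-72*1/131) - 25282) + 24010 = ((4/3)*(-72/131) - 25282) + 24010 = (-96/131 - 25282) + 24010 = -3312038/131 + 24010 = -166728/131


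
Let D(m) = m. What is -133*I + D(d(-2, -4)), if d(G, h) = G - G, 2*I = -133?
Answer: 17689/2 ≈ 8844.5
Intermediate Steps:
I = -133/2 (I = (1/2)*(-133) = -133/2 ≈ -66.500)
d(G, h) = 0
-133*I + D(d(-2, -4)) = -133*(-133/2) + 0 = 17689/2 + 0 = 17689/2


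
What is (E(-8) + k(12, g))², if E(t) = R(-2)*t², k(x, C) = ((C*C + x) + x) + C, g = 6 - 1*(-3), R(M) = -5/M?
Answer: 75076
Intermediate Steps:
g = 9 (g = 6 + 3 = 9)
k(x, C) = C + C² + 2*x (k(x, C) = ((C² + x) + x) + C = ((x + C²) + x) + C = (C² + 2*x) + C = C + C² + 2*x)
E(t) = 5*t²/2 (E(t) = (-5/(-2))*t² = (-5*(-½))*t² = 5*t²/2)
(E(-8) + k(12, g))² = ((5/2)*(-8)² + (9 + 9² + 2*12))² = ((5/2)*64 + (9 + 81 + 24))² = (160 + 114)² = 274² = 75076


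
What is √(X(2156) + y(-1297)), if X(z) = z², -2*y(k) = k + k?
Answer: √4649633 ≈ 2156.3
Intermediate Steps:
y(k) = -k (y(k) = -(k + k)/2 = -k)
√(X(2156) + y(-1297)) = √(2156² - 1*(-1297)) = √(4648336 + 1297) = √4649633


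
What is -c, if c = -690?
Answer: 690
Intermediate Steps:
-c = -1*(-690) = 690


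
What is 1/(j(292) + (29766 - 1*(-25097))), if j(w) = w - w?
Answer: 1/54863 ≈ 1.8227e-5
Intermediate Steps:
j(w) = 0
1/(j(292) + (29766 - 1*(-25097))) = 1/(0 + (29766 - 1*(-25097))) = 1/(0 + (29766 + 25097)) = 1/(0 + 54863) = 1/54863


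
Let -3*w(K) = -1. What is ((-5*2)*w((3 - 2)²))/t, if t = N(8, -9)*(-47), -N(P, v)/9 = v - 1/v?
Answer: 1/1128 ≈ 0.00088653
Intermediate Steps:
w(K) = ⅓ (w(K) = -⅓*(-1) = ⅓)
N(P, v) = -9*v + 9/v (N(P, v) = -9*(v - 1/v) = -9*v + 9/v)
t = -3760 (t = (-9*(-9) + 9/(-9))*(-47) = (81 + 9*(-⅑))*(-47) = (81 - 1)*(-47) = 80*(-47) = -3760)
((-5*2)*w((3 - 2)²))/t = (-5*2*(⅓))/(-3760) = -10*⅓*(-1/3760) = -10/3*(-1/3760) = 1/1128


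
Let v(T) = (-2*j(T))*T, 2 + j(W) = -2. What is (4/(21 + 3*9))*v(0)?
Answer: 0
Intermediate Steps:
j(W) = -4 (j(W) = -2 - 2 = -4)
v(T) = 8*T (v(T) = (-2*(-4))*T = 8*T)
(4/(21 + 3*9))*v(0) = (4/(21 + 3*9))*(8*0) = (4/(21 + 27))*0 = (4/48)*0 = ((1/48)*4)*0 = (1/12)*0 = 0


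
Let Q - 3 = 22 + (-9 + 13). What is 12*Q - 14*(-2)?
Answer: 376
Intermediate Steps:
Q = 29 (Q = 3 + (22 + (-9 + 13)) = 3 + (22 + 4) = 3 + 26 = 29)
12*Q - 14*(-2) = 12*29 - 14*(-2) = 348 + 28 = 376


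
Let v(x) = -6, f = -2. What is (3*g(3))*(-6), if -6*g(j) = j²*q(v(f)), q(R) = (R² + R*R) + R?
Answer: 1782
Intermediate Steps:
v(x) = -6 (v(x) = -1*6 = -6)
q(R) = R + 2*R² (q(R) = (R² + R²) + R = 2*R² + R = R + 2*R²)
g(j) = -11*j² (g(j) = -j²*(-6*(1 + 2*(-6)))/6 = -j²*(-6*(1 - 12))/6 = -j²*(-6*(-11))/6 = -j²*66/6 = -11*j²)
(3*g(3))*(-6) = (3*(-11*3²))*(-6) = (3*(-11*9))*(-6) = (3*(-99))*(-6) = -297*(-6) = 1782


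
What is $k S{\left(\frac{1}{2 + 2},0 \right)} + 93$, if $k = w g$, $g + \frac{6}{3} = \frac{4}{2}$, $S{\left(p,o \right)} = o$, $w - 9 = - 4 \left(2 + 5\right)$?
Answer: $93$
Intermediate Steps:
$w = -19$ ($w = 9 - 4 \left(2 + 5\right) = 9 - 28 = -19$)
$g = 0$ ($g = -2 + \frac{4}{2} = -2 + 4 \cdot \frac{1}{2} = -2 + 2 = 0$)
$k = 0$ ($k = \left(-19\right) 0 = 0$)
$k S{\left(\frac{1}{2 + 2},0 \right)} + 93 = 0 \cdot 0 + 93 = 0 + 93 = 93$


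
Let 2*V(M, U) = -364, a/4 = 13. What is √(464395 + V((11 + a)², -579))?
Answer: √464213 ≈ 681.33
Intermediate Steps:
a = 52 (a = 4*13 = 52)
V(M, U) = -182 (V(M, U) = (½)*(-364) = -182)
√(464395 + V((11 + a)², -579)) = √(464395 - 182) = √464213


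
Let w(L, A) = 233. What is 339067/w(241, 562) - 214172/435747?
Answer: 147697525973/101529051 ≈ 1454.7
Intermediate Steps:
339067/w(241, 562) - 214172/435747 = 339067/233 - 214172/435747 = 147697525973/101529051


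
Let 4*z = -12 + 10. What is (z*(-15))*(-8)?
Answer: -60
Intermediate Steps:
z = -1/2 (z = (-12 + 10)/4 = (1/4)*(-2) = -1/2 ≈ -0.50000)
(z*(-15))*(-8) = -1/2*(-15)*(-8) = (15/2)*(-8) = -60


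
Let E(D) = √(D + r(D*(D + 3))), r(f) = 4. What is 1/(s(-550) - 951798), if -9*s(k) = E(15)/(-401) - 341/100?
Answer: -41323502503517700/39331611378827191206227 - 12030000*√19/39331611378827191206227 ≈ -1.0506e-6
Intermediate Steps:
E(D) = √(4 + D) (E(D) = √(D + 4) = √(4 + D))
s(k) = 341/900 + √19/3609 (s(k) = -(√(4 + 15)/(-401) - 341/100)/9 = -(√19*(-1/401) - 341*1/100)/9 = -(-√19/401 - 341/100)/9 = -(-341/100 - √19/401)/9 = 341/900 + √19/3609)
1/(s(-550) - 951798) = 1/((341/900 + √19/3609) - 951798) = 1/(-856617859/900 + √19/3609)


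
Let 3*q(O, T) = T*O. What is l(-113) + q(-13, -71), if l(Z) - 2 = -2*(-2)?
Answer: 941/3 ≈ 313.67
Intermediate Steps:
q(O, T) = O*T/3 (q(O, T) = (T*O)/3 = (O*T)/3 = O*T/3)
l(Z) = 6 (l(Z) = 2 - 2*(-2) = 2 + 4 = 6)
l(-113) + q(-13, -71) = 6 + (⅓)*(-13)*(-71) = 6 + 923/3 = 941/3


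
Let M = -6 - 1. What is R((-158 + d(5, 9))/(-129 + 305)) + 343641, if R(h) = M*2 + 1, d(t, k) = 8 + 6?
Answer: 343628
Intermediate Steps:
d(t, k) = 14
M = -7
R(h) = -13 (R(h) = -7*2 + 1 = -14 + 1 = -13)
R((-158 + d(5, 9))/(-129 + 305)) + 343641 = -13 + 343641 = 343628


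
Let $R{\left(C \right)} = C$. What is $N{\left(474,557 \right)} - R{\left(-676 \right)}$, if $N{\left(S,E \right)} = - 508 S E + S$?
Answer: $-134119994$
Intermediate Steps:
$N{\left(S,E \right)} = S - 508 E S$ ($N{\left(S,E \right)} = - 508 E S + S = S - 508 E S$)
$N{\left(474,557 \right)} - R{\left(-676 \right)} = 474 \left(1 - 282956\right) - -676 = 474 \left(1 - 282956\right) + 676 = 474 \left(-282955\right) + 676 = -134120670 + 676 = -134119994$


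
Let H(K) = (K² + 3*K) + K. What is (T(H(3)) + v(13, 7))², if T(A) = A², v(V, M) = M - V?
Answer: 189225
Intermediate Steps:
H(K) = K² + 4*K
(T(H(3)) + v(13, 7))² = ((3*(4 + 3))² + (7 - 1*13))² = ((3*7)² + (7 - 13))² = (21² - 6)² = (441 - 6)² = 435² = 189225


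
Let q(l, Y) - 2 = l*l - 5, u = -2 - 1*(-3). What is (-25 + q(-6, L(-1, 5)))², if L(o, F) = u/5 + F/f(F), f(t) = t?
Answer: 64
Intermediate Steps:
u = 1 (u = -2 + 3 = 1)
L(o, F) = 6/5 (L(o, F) = 1/5 + F/F = 1*(⅕) + 1 = ⅕ + 1 = 6/5)
q(l, Y) = -3 + l² (q(l, Y) = 2 + (l*l - 5) = 2 + (l² - 5) = 2 + (-5 + l²) = -3 + l²)
(-25 + q(-6, L(-1, 5)))² = (-25 + (-3 + (-6)²))² = (-25 + (-3 + 36))² = (-25 + 33)² = 8² = 64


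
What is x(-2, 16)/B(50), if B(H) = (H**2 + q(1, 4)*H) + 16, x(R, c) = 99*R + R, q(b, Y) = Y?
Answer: -50/679 ≈ -0.073638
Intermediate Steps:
x(R, c) = 100*R
B(H) = 16 + H**2 + 4*H (B(H) = (H**2 + 4*H) + 16 = 16 + H**2 + 4*H)
x(-2, 16)/B(50) = (100*(-2))/(16 + 50**2 + 4*50) = -200/(16 + 2500 + 200) = -200/2716 = -200*1/2716 = -50/679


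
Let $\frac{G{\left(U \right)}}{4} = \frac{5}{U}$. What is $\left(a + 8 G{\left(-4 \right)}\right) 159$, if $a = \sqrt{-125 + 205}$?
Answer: $-6360 + 636 \sqrt{5} \approx -4937.9$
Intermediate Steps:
$G{\left(U \right)} = \frac{20}{U}$ ($G{\left(U \right)} = 4 \frac{5}{U} = \frac{20}{U}$)
$a = 4 \sqrt{5}$ ($a = \sqrt{80} = 4 \sqrt{5} \approx 8.9443$)
$\left(a + 8 G{\left(-4 \right)}\right) 159 = \left(4 \sqrt{5} + 8 \frac{20}{-4}\right) 159 = \left(4 \sqrt{5} + 8 \cdot 20 \left(- \frac{1}{4}\right)\right) 159 = \left(4 \sqrt{5} + 8 \left(-5\right)\right) 159 = \left(4 \sqrt{5} - 40\right) 159 = \left(-40 + 4 \sqrt{5}\right) 159 = -6360 + 636 \sqrt{5}$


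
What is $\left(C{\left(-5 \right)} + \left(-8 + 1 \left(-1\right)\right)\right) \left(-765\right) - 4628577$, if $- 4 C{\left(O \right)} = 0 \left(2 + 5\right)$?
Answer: $-4621692$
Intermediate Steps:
$C{\left(O \right)} = 0$ ($C{\left(O \right)} = - \frac{0 \left(2 + 5\right)}{4} = - \frac{0 \cdot 7}{4} = \left(- \frac{1}{4}\right) 0 = 0$)
$\left(C{\left(-5 \right)} + \left(-8 + 1 \left(-1\right)\right)\right) \left(-765\right) - 4628577 = \left(0 + \left(-8 + 1 \left(-1\right)\right)\right) \left(-765\right) - 4628577 = \left(0 - 9\right) \left(-765\right) - 4628577 = \left(-9\right) \left(-765\right) - 4628577 = 6885 - 4628577 = -4621692$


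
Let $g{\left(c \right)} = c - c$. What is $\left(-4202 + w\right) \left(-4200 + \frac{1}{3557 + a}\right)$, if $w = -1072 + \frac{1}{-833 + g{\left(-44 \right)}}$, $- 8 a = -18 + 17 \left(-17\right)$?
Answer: $\frac{530723928171856}{23959579} \approx 2.2151 \cdot 10^{7}$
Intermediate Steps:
$a = \frac{307}{8}$ ($a = - \frac{-18 + 17 \left(-17\right)}{8} = - \frac{-18 - 289}{8} = \left(- \frac{1}{8}\right) \left(-307\right) = \frac{307}{8} \approx 38.375$)
$g{\left(c \right)} = 0$
$w = - \frac{892977}{833}$ ($w = -1072 + \frac{1}{-833 + 0} = -1072 + \frac{1}{-833} = -1072 - \frac{1}{833} = - \frac{892977}{833} \approx -1072.0$)
$\left(-4202 + w\right) \left(-4200 + \frac{1}{3557 + a}\right) = \left(-4202 - \frac{892977}{833}\right) \left(-4200 + \frac{1}{3557 + \frac{307}{8}}\right) = - \frac{4393243 \left(-4200 + \frac{1}{\frac{28763}{8}}\right)}{833} = - \frac{4393243 \left(-4200 + \frac{8}{28763}\right)}{833} = \left(- \frac{4393243}{833}\right) \left(- \frac{120804592}{28763}\right) = \frac{530723928171856}{23959579}$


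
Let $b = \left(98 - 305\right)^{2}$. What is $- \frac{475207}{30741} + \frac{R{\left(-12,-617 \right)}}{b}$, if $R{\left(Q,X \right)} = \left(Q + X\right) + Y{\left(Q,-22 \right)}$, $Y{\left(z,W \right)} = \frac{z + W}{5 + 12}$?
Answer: $- \frac{6793847438}{439073703} \approx -15.473$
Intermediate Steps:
$Y{\left(z,W \right)} = \frac{W}{17} + \frac{z}{17}$ ($Y{\left(z,W \right)} = \frac{W + z}{17} = \left(W + z\right) \frac{1}{17} = \frac{W}{17} + \frac{z}{17}$)
$R{\left(Q,X \right)} = - \frac{22}{17} + X + \frac{18 Q}{17}$ ($R{\left(Q,X \right)} = \left(Q + X\right) + \left(\frac{1}{17} \left(-22\right) + \frac{Q}{17}\right) = \left(Q + X\right) + \left(- \frac{22}{17} + \frac{Q}{17}\right) = - \frac{22}{17} + X + \frac{18 Q}{17}$)
$b = 42849$ ($b = \left(-207\right)^{2} = 42849$)
$- \frac{475207}{30741} + \frac{R{\left(-12,-617 \right)}}{b} = - \frac{475207}{30741} + \frac{- \frac{22}{17} - 617 + \frac{18}{17} \left(-12\right)}{42849} = \left(-475207\right) \frac{1}{30741} + \left(- \frac{22}{17} - 617 - \frac{216}{17}\right) \frac{1}{42849} = - \frac{475207}{30741} - \frac{631}{42849} = - \frac{6793847438}{439073703}$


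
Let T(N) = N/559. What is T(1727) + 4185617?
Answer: 2339761630/559 ≈ 4.1856e+6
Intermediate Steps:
T(N) = N/559 (T(N) = N*(1/559) = N/559)
T(1727) + 4185617 = (1/559)*1727 + 4185617 = 1727/559 + 4185617 = 2339761630/559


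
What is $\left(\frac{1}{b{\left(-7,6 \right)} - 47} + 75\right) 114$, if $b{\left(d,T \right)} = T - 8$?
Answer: $\frac{418836}{49} \approx 8547.7$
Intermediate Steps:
$b{\left(d,T \right)} = -8 + T$
$\left(\frac{1}{b{\left(-7,6 \right)} - 47} + 75\right) 114 = \left(\frac{1}{\left(-8 + 6\right) - 47} + 75\right) 114 = \left(\frac{1}{-2 - 47} + 75\right) 114 = \left(\frac{1}{-49} + 75\right) 114 = \left(- \frac{1}{49} + 75\right) 114 = \frac{3674}{49} \cdot 114 = \frac{418836}{49}$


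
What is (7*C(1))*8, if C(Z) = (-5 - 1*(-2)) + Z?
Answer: -112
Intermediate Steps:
C(Z) = -3 + Z (C(Z) = (-5 + 2) + Z = -3 + Z)
(7*C(1))*8 = (7*(-3 + 1))*8 = (7*(-2))*8 = -14*8 = -112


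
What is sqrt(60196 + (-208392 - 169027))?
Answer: 3*I*sqrt(35247) ≈ 563.23*I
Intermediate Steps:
sqrt(60196 + (-208392 - 169027)) = sqrt(60196 - 377419) = sqrt(-317223) = 3*I*sqrt(35247)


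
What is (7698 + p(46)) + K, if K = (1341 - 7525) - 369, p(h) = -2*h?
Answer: 1053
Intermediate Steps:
K = -6553 (K = -6184 - 369 = -6553)
(7698 + p(46)) + K = (7698 - 2*46) - 6553 = (7698 - 92) - 6553 = 7606 - 6553 = 1053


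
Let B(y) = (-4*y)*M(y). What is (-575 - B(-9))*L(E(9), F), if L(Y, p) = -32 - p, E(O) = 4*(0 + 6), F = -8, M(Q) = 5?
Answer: 18120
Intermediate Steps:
E(O) = 24 (E(O) = 4*6 = 24)
B(y) = -20*y (B(y) = -4*y*5 = -20*y)
(-575 - B(-9))*L(E(9), F) = (-575 - (-20)*(-9))*(-32 - 1*(-8)) = (-575 - 1*180)*(-32 + 8) = (-575 - 180)*(-24) = -755*(-24) = 18120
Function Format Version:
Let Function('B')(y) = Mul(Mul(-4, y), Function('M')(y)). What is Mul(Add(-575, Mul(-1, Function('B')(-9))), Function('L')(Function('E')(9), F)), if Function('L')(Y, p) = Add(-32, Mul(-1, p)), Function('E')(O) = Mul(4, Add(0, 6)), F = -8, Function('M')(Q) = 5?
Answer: 18120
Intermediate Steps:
Function('E')(O) = 24 (Function('E')(O) = Mul(4, 6) = 24)
Function('B')(y) = Mul(-20, y) (Function('B')(y) = Mul(Mul(-4, y), 5) = Mul(-20, y))
Mul(Add(-575, Mul(-1, Function('B')(-9))), Function('L')(Function('E')(9), F)) = Mul(Add(-575, Mul(-1, Mul(-20, -9))), Add(-32, Mul(-1, -8))) = Mul(Add(-575, Mul(-1, 180)), Add(-32, 8)) = Mul(Add(-575, -180), -24) = Mul(-755, -24) = 18120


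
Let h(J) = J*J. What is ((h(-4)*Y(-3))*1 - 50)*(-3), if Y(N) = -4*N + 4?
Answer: -618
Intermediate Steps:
h(J) = J**2
Y(N) = 4 - 4*N
((h(-4)*Y(-3))*1 - 50)*(-3) = (((-4)**2*(4 - 4*(-3)))*1 - 50)*(-3) = ((16*(4 + 12))*1 - 50)*(-3) = ((16*16)*1 - 50)*(-3) = (256*1 - 50)*(-3) = (256 - 50)*(-3) = 206*(-3) = -618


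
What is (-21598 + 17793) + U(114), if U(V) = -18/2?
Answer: -3814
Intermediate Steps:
U(V) = -9 (U(V) = -18*½ = -9)
(-21598 + 17793) + U(114) = (-21598 + 17793) - 9 = -3805 - 9 = -3814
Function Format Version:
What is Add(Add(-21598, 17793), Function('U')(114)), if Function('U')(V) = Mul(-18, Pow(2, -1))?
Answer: -3814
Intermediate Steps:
Function('U')(V) = -9 (Function('U')(V) = Mul(-18, Rational(1, 2)) = -9)
Add(Add(-21598, 17793), Function('U')(114)) = Add(Add(-21598, 17793), -9) = Add(-3805, -9) = -3814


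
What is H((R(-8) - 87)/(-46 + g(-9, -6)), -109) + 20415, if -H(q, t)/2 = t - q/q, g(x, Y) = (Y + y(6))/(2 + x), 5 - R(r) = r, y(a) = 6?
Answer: 20635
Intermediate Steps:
R(r) = 5 - r
g(x, Y) = (6 + Y)/(2 + x) (g(x, Y) = (Y + 6)/(2 + x) = (6 + Y)/(2 + x))
H(q, t) = 2 - 2*t (H(q, t) = -2*(t - q/q) = -2*(t - 1*1) = -2*(t - 1) = -2*(-1 + t) = 2 - 2*t)
H((R(-8) - 87)/(-46 + g(-9, -6)), -109) + 20415 = (2 - 2*(-109)) + 20415 = (2 + 218) + 20415 = 220 + 20415 = 20635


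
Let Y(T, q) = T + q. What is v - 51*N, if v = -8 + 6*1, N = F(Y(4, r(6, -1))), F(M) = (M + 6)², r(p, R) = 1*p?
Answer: -13058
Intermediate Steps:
r(p, R) = p
F(M) = (6 + M)²
N = 256 (N = (6 + (4 + 6))² = (6 + 10)² = 16² = 256)
v = -2 (v = -8 + 6 = -2)
v - 51*N = -2 - 51*256 = -2 - 13056 = -13058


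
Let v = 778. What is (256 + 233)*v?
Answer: 380442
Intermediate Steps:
(256 + 233)*v = (256 + 233)*778 = 489*778 = 380442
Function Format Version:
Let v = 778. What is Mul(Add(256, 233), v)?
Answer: 380442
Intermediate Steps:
Mul(Add(256, 233), v) = Mul(Add(256, 233), 778) = Mul(489, 778) = 380442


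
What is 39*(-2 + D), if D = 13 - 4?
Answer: 273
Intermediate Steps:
D = 9
39*(-2 + D) = 39*(-2 + 9) = 39*7 = 273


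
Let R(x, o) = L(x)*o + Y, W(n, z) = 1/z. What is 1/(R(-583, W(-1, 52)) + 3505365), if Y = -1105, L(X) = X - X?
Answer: 1/3504260 ≈ 2.8537e-7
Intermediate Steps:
L(X) = 0
R(x, o) = -1105 (R(x, o) = 0*o - 1105 = 0 - 1105 = -1105)
1/(R(-583, W(-1, 52)) + 3505365) = 1/(-1105 + 3505365) = 1/3504260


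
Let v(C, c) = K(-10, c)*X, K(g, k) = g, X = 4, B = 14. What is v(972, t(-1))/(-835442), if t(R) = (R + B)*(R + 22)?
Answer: 20/417721 ≈ 4.7879e-5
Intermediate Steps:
t(R) = (14 + R)*(22 + R) (t(R) = (R + 14)*(R + 22) = (14 + R)*(22 + R))
v(C, c) = -40 (v(C, c) = -10*4 = -40)
v(972, t(-1))/(-835442) = -40/(-835442) = -40*(-1/835442) = 20/417721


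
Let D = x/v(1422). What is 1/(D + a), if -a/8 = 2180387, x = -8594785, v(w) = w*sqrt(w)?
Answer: -50155938382195008/874874848096841886068543 + 36665352810*sqrt(158)/874874848096841886068543 ≈ -5.7329e-8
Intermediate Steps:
v(w) = w**(3/2)
a = -17443096 (a = -8*2180387 = -17443096)
D = -8594785*sqrt(158)/674028 ≈ -160.28
1/(D + a) = 1/(-8594785*sqrt(158)/674028 - 17443096) = 1/(-17443096 - 8594785*sqrt(158)/674028)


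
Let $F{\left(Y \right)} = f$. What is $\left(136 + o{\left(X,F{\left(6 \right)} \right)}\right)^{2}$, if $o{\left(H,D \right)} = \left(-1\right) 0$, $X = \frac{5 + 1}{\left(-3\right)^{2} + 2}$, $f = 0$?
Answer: $18496$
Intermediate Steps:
$X = \frac{6}{11}$ ($X = \frac{6}{9 + 2} = \frac{6}{11} \approx 0.54545$)
$F{\left(Y \right)} = 0$
$o{\left(H,D \right)} = 0$
$\left(136 + o{\left(X,F{\left(6 \right)} \right)}\right)^{2} = \left(136 + 0\right)^{2} = 136^{2} = 18496$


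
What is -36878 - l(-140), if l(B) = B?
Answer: -36738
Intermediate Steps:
-36878 - l(-140) = -36878 - 1*(-140) = -36878 + 140 = -36738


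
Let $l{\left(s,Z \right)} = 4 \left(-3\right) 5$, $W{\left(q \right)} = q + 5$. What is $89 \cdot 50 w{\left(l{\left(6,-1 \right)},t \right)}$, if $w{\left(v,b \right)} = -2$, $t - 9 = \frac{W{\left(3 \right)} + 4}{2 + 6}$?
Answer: $-8900$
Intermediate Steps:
$W{\left(q \right)} = 5 + q$
$l{\left(s,Z \right)} = -60$ ($l{\left(s,Z \right)} = \left(-12\right) 5 = -60$)
$t = \frac{21}{2}$ ($t = 9 + \frac{\left(5 + 3\right) + 4}{2 + 6} = 9 + \frac{8 + 4}{8} = 9 + 12 \cdot \frac{1}{8} = 9 + \frac{3}{2} = \frac{21}{2} \approx 10.5$)
$89 \cdot 50 w{\left(l{\left(6,-1 \right)},t \right)} = 89 \cdot 50 \left(-2\right) = 4450 \left(-2\right) = -8900$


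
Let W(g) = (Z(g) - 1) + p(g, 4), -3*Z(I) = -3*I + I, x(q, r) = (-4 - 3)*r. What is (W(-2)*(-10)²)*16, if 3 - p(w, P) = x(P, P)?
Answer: 137600/3 ≈ 45867.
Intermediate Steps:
x(q, r) = -7*r
p(w, P) = 3 + 7*P (p(w, P) = 3 - (-7)*P = 3 + 7*P)
Z(I) = 2*I/3 (Z(I) = -(-3*I + I)/3 = -(-2)*I/3 = 2*I/3)
W(g) = 30 + 2*g/3 (W(g) = (2*g/3 - 1) + (3 + 7*4) = (-1 + 2*g/3) + (3 + 28) = (-1 + 2*g/3) + 31 = 30 + 2*g/3)
(W(-2)*(-10)²)*16 = ((30 + (⅔)*(-2))*(-10)²)*16 = ((30 - 4/3)*100)*16 = ((86/3)*100)*16 = (8600/3)*16 = 137600/3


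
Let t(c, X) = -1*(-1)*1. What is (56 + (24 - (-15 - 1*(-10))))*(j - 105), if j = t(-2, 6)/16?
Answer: -142715/16 ≈ -8919.7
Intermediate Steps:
t(c, X) = 1 (t(c, X) = 1*1 = 1)
j = 1/16 ≈ 0.062500
(56 + (24 - (-15 - 1*(-10))))*(j - 105) = (56 + (24 - (-15 - 1*(-10))))*(1/16 - 105) = (56 + (24 - (-15 + 10)))*(-1679/16) = (56 + (24 - 1*(-5)))*(-1679/16) = (56 + (24 + 5))*(-1679/16) = (56 + 29)*(-1679/16) = 85*(-1679/16) = -142715/16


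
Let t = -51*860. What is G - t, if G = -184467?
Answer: -140607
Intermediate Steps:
t = -43860
G - t = -184467 - 1*(-43860) = -184467 + 43860 = -140607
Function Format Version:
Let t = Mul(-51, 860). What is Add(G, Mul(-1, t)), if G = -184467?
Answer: -140607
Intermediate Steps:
t = -43860
Add(G, Mul(-1, t)) = Add(-184467, Mul(-1, -43860)) = Add(-184467, 43860) = -140607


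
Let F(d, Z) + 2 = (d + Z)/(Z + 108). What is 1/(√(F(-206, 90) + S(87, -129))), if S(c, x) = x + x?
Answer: -3*I*√283778/25798 ≈ -0.061948*I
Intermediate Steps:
F(d, Z) = -2 + (Z + d)/(108 + Z) (F(d, Z) = -2 + (d + Z)/(Z + 108) = -2 + (Z + d)/(108 + Z))
S(c, x) = 2*x
1/(√(F(-206, 90) + S(87, -129))) = 1/(√((-216 - 206 - 1*90)/(108 + 90) + 2*(-129))) = 1/(√((-216 - 206 - 90)/198 - 258)) = 1/(√((1/198)*(-512) - 258)) = 1/(√(-256/99 - 258)) = 1/(√(-25798/99)) = 1/(I*√283778/33) = -3*I*√283778/25798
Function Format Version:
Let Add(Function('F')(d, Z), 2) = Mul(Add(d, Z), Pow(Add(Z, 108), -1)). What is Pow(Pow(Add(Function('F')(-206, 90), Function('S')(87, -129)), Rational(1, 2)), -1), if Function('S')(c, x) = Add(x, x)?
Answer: Mul(Rational(-3, 25798), I, Pow(283778, Rational(1, 2))) ≈ Mul(-0.061948, I)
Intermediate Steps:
Function('F')(d, Z) = Add(-2, Mul(Pow(Add(108, Z), -1), Add(Z, d))) (Function('F')(d, Z) = Add(-2, Mul(Add(d, Z), Pow(Add(Z, 108), -1))) = Add(-2, Mul(Add(Z, d), Pow(Add(108, Z), -1))) = Add(-2, Mul(Pow(Add(108, Z), -1), Add(Z, d))))
Function('S')(c, x) = Mul(2, x)
Pow(Pow(Add(Function('F')(-206, 90), Function('S')(87, -129)), Rational(1, 2)), -1) = Pow(Pow(Add(Mul(Pow(Add(108, 90), -1), Add(-216, -206, Mul(-1, 90))), Mul(2, -129)), Rational(1, 2)), -1) = Pow(Pow(Add(Mul(Pow(198, -1), Add(-216, -206, -90)), -258), Rational(1, 2)), -1) = Pow(Pow(Add(Mul(Rational(1, 198), -512), -258), Rational(1, 2)), -1) = Pow(Pow(Add(Rational(-256, 99), -258), Rational(1, 2)), -1) = Pow(Pow(Rational(-25798, 99), Rational(1, 2)), -1) = Pow(Mul(Rational(1, 33), I, Pow(283778, Rational(1, 2))), -1) = Mul(Rational(-3, 25798), I, Pow(283778, Rational(1, 2)))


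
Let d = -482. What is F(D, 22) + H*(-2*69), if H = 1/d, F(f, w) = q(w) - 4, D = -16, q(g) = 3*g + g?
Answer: 20313/241 ≈ 84.286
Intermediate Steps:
q(g) = 4*g
F(f, w) = -4 + 4*w (F(f, w) = 4*w - 4 = -4 + 4*w)
H = -1/482 (H = 1/(-482) = -1/482 ≈ -0.0020747)
F(D, 22) + H*(-2*69) = (-4 + 4*22) - (-1)*69/241 = (-4 + 88) - 1/482*(-138) = 84 + 69/241 = 20313/241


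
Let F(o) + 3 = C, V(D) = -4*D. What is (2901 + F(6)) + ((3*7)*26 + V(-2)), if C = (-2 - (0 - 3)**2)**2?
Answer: 3573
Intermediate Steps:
C = 121 (C = (-2 - 1*(-3)**2)**2 = (-2 - 1*9)**2 = (-2 - 9)**2 = (-11)**2 = 121)
F(o) = 118 (F(o) = -3 + 121 = 118)
(2901 + F(6)) + ((3*7)*26 + V(-2)) = (2901 + 118) + ((3*7)*26 - 4*(-2)) = 3019 + (21*26 + 8) = 3019 + (546 + 8) = 3019 + 554 = 3573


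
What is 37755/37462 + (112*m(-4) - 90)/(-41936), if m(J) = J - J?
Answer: 396666315/392751608 ≈ 1.0100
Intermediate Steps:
m(J) = 0
37755/37462 + (112*m(-4) - 90)/(-41936) = 37755/37462 + (112*0 - 90)/(-41936) = 37755*(1/37462) + (0 - 90)*(-1/41936) = 37755/37462 - 90*(-1/41936) = 37755/37462 + 45/20968 = 396666315/392751608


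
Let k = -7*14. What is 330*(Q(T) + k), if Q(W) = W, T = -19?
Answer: -38610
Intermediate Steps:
k = -98
330*(Q(T) + k) = 330*(-19 - 98) = 330*(-117) = -38610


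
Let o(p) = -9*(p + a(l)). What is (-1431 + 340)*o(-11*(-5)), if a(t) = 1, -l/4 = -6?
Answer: 549864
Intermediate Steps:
l = 24 (l = -4*(-6) = 24)
o(p) = -9 - 9*p (o(p) = -9*(p + 1) = -9*(1 + p) = -9 - 9*p)
(-1431 + 340)*o(-11*(-5)) = (-1431 + 340)*(-9 - (-99)*(-5)) = -1091*(-9 - 9*55) = -1091*(-9 - 495) = -1091*(-504) = 549864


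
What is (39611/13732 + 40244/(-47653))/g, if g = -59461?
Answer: -1334952375/38909553793156 ≈ -3.4309e-5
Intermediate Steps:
(39611/13732 + 40244/(-47653))/g = (39611/13732 + 40244/(-47653))/(-59461) = (39611*(1/13732) + 40244*(-1/47653))*(-1/59461) = (39611/13732 - 40244/47653)*(-1/59461) = (1334952375/654370996)*(-1/59461) = -1334952375/38909553793156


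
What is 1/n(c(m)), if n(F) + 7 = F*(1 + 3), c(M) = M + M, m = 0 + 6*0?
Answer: -⅐ ≈ -0.14286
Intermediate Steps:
m = 0 (m = 0 + 0 = 0)
c(M) = 2*M
n(F) = -7 + 4*F (n(F) = -7 + F*(1 + 3) = -7 + F*4 = -7 + 4*F)
1/n(c(m)) = 1/(-7 + 4*(2*0)) = 1/(-7 + 4*0) = 1/(-7 + 0) = 1/(-7) = -⅐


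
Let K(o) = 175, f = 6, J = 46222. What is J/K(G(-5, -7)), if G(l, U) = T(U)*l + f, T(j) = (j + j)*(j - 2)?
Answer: 46222/175 ≈ 264.13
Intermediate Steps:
T(j) = 2*j*(-2 + j) (T(j) = (2*j)*(-2 + j) = 2*j*(-2 + j))
G(l, U) = 6 + 2*U*l*(-2 + U) (G(l, U) = (2*U*(-2 + U))*l + 6 = 2*U*l*(-2 + U) + 6 = 6 + 2*U*l*(-2 + U))
J/K(G(-5, -7)) = 46222/175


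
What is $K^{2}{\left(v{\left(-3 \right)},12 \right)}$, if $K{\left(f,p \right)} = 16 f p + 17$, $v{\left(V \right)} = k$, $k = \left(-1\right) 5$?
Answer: $889249$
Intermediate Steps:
$k = -5$
$v{\left(V \right)} = -5$
$K{\left(f,p \right)} = 17 + 16 f p$ ($K{\left(f,p \right)} = 16 f p + 17 = 17 + 16 f p$)
$K^{2}{\left(v{\left(-3 \right)},12 \right)} = \left(17 + 16 \left(-5\right) 12\right)^{2} = \left(17 - 960\right)^{2} = \left(-943\right)^{2} = 889249$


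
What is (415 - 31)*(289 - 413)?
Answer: -47616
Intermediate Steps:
(415 - 31)*(289 - 413) = 384*(-124) = -47616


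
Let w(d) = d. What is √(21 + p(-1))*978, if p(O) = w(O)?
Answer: 1956*√5 ≈ 4373.8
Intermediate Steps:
p(O) = O
√(21 + p(-1))*978 = √(21 - 1)*978 = √20*978 = (2*√5)*978 = 1956*√5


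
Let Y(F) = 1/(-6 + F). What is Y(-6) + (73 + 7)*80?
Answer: 76799/12 ≈ 6399.9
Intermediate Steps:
Y(-6) + (73 + 7)*80 = 1/(-6 - 6) + (73 + 7)*80 = 1/(-12) + 80*80 = -1/12 + 6400 = 76799/12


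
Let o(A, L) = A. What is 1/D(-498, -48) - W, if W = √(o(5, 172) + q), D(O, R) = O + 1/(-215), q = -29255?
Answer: -215/107071 - 15*I*√130 ≈ -0.002008 - 171.03*I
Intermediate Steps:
D(O, R) = -1/215 + O (D(O, R) = O - 1/215 = -1/215 + O)
W = 15*I*√130 (W = √(5 - 29255) = √(-29250) = 15*I*√130 ≈ 171.03*I)
1/D(-498, -48) - W = 1/(-1/215 - 498) - 15*I*√130 = 1/(-107071/215) - 15*I*√130 = -215/107071 - 15*I*√130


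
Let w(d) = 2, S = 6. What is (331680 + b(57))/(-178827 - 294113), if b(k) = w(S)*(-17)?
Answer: -165823/236470 ≈ -0.70124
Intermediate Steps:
b(k) = -34 (b(k) = 2*(-17) = -34)
(331680 + b(57))/(-178827 - 294113) = (331680 - 34)/(-178827 - 294113) = 331646/(-472940) = 331646*(-1/472940) = -165823/236470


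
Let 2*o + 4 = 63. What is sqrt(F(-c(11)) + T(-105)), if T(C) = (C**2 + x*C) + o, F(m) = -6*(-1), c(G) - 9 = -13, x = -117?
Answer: sqrt(93382)/2 ≈ 152.79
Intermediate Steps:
o = 59/2 (o = -2 + (1/2)*63 = -2 + 63/2 = 59/2 ≈ 29.500)
c(G) = -4 (c(G) = 9 - 13 = -4)
F(m) = 6
T(C) = 59/2 + C**2 - 117*C (T(C) = (C**2 - 117*C) + 59/2 = 59/2 + C**2 - 117*C)
sqrt(F(-c(11)) + T(-105)) = sqrt(6 + (59/2 + (-105)**2 - 117*(-105))) = sqrt(6 + (59/2 + 11025 + 12285)) = sqrt(6 + 46679/2) = sqrt(46691/2) = sqrt(93382)/2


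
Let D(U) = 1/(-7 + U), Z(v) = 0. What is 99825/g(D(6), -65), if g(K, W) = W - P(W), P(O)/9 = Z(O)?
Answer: -19965/13 ≈ -1535.8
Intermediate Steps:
P(O) = 0 (P(O) = 9*0 = 0)
g(K, W) = W (g(K, W) = W - 1*0 = W + 0 = W)
99825/g(D(6), -65) = 99825/(-65) = 99825*(-1/65) = -19965/13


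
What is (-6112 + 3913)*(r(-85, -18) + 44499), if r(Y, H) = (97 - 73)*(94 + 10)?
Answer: -103342005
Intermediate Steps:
r(Y, H) = 2496 (r(Y, H) = 24*104 = 2496)
(-6112 + 3913)*(r(-85, -18) + 44499) = (-6112 + 3913)*(2496 + 44499) = -2199*46995 = -103342005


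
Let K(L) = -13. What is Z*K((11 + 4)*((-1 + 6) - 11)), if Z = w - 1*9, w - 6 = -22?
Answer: 325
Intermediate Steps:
w = -16 (w = 6 - 22 = -16)
Z = -25 (Z = -16 - 1*9 = -16 - 9 = -25)
Z*K((11 + 4)*((-1 + 6) - 11)) = -25*(-13) = 325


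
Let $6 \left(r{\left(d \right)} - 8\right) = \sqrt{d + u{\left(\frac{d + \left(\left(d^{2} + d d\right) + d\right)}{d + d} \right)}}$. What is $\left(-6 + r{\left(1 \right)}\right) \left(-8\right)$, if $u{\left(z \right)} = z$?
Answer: $-16 - \frac{4 \sqrt{3}}{3} \approx -18.309$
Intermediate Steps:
$r{\left(d \right)} = 8 + \frac{\sqrt{d + \frac{2 d + 2 d^{2}}{2 d}}}{6}$ ($r{\left(d \right)} = 8 + \frac{\sqrt{d + \frac{d + \left(\left(d^{2} + d d\right) + d\right)}{d + d}}}{6} = 8 + \frac{\sqrt{d + \frac{d + \left(\left(d^{2} + d^{2}\right) + d\right)}{2 d}}}{6} = 8 + \frac{\sqrt{d + \left(d + \left(2 d^{2} + d\right)\right) \frac{1}{2 d}}}{6} = 8 + \frac{\sqrt{d + \left(d + \left(d + 2 d^{2}\right)\right) \frac{1}{2 d}}}{6} = 8 + \frac{\sqrt{d + \left(2 d + 2 d^{2}\right) \frac{1}{2 d}}}{6} = 8 + \frac{\sqrt{d + \frac{2 d + 2 d^{2}}{2 d}}}{6}$)
$\left(-6 + r{\left(1 \right)}\right) \left(-8\right) = \left(-6 + \left(8 + \frac{\sqrt{1 + 2 \cdot 1}}{6}\right)\right) \left(-8\right) = \left(-6 + \left(8 + \frac{\sqrt{1 + 2}}{6}\right)\right) \left(-8\right) = \left(-6 + \left(8 + \frac{\sqrt{3}}{6}\right)\right) \left(-8\right) = \left(2 + \frac{\sqrt{3}}{6}\right) \left(-8\right) = -16 - \frac{4 \sqrt{3}}{3}$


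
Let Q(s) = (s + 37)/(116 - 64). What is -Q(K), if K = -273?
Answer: 59/13 ≈ 4.5385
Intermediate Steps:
Q(s) = 37/52 + s/52 (Q(s) = (37 + s)/52 = (37 + s)*(1/52) = 37/52 + s/52)
-Q(K) = -(37/52 + (1/52)*(-273)) = -(37/52 - 21/4) = -1*(-59/13) = 59/13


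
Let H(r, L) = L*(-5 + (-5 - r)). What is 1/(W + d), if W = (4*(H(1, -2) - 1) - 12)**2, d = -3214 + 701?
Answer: 1/2671 ≈ 0.00037439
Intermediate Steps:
H(r, L) = L*(-10 - r)
d = -2513
W = 5184 (W = (4*(-1*(-2)*(10 + 1) - 1) - 12)**2 = (4*(-1*(-2)*11 - 1) - 12)**2 = (4*(22 - 1) - 12)**2 = (4*21 - 12)**2 = (84 - 12)**2 = 72**2 = 5184)
1/(W + d) = 1/(5184 - 2513) = 1/2671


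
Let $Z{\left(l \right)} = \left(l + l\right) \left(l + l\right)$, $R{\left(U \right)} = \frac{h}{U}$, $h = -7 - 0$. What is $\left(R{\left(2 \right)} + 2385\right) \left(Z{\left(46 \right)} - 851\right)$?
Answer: $\frac{36260719}{2} \approx 1.813 \cdot 10^{7}$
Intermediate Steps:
$h = -7$ ($h = -7 + 0 = -7$)
$R{\left(U \right)} = - \frac{7}{U}$
$Z{\left(l \right)} = 4 l^{2}$ ($Z{\left(l \right)} = 2 l 2 l = 4 l^{2}$)
$\left(R{\left(2 \right)} + 2385\right) \left(Z{\left(46 \right)} - 851\right) = \left(- \frac{7}{2} + 2385\right) \left(4 \cdot 46^{2} - 851\right) = \left(\left(-7\right) \frac{1}{2} + 2385\right) \left(4 \cdot 2116 - 851\right) = \left(- \frac{7}{2} + 2385\right) \left(8464 - 851\right) = \frac{4763}{2} \cdot 7613 = \frac{36260719}{2}$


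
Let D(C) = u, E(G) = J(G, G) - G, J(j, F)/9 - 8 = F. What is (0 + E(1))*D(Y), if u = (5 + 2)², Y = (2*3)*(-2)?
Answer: 3920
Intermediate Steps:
J(j, F) = 72 + 9*F
Y = -12 (Y = 6*(-2) = -12)
E(G) = 72 + 8*G (E(G) = (72 + 9*G) - G = 72 + 8*G)
u = 49 (u = 7² = 49)
D(C) = 49
(0 + E(1))*D(Y) = (0 + (72 + 8*1))*49 = (0 + (72 + 8))*49 = (0 + 80)*49 = 80*49 = 3920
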